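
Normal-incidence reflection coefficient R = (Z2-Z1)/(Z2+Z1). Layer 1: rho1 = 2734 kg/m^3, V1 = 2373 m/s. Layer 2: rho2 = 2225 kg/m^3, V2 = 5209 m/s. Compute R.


Z1 = 2734 * 2373 = 6487782
Z2 = 2225 * 5209 = 11590025
R = (11590025 - 6487782) / (11590025 + 6487782) = 5102243 / 18077807 = 0.2822

0.2822


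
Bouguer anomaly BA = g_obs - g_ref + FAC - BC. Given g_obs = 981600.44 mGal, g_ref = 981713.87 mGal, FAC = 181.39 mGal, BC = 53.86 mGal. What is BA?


BA = g_obs - g_ref + FAC - BC
= 981600.44 - 981713.87 + 181.39 - 53.86
= 14.1 mGal

14.1


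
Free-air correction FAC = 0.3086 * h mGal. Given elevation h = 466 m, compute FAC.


FAC = 0.3086 * h
= 0.3086 * 466
= 143.8076 mGal

143.8076


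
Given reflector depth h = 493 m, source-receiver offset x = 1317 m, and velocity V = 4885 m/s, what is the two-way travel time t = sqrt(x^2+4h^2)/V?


x^2 + 4h^2 = 1317^2 + 4*493^2 = 1734489 + 972196 = 2706685
sqrt(2706685) = 1645.2006
t = 1645.2006 / 4885 = 0.3368 s

0.3368


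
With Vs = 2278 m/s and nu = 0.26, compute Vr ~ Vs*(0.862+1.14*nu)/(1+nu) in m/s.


Numerator factor = 0.862 + 1.14*0.26 = 1.1584
Denominator = 1 + 0.26 = 1.26
Vr = 2278 * 1.1584 / 1.26 = 2094.31 m/s

2094.31


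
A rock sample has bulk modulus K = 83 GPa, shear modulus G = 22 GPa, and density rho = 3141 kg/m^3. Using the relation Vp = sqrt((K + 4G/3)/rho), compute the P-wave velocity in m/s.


First compute the effective modulus:
K + 4G/3 = 83e9 + 4*22e9/3 = 112333333333.33 Pa
Then divide by density:
112333333333.33 / 3141 = 35763557.2535 Pa/(kg/m^3)
Take the square root:
Vp = sqrt(35763557.2535) = 5980.26 m/s

5980.26


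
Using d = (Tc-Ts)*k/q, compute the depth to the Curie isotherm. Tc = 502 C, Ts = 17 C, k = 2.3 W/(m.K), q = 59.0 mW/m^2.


T_Curie - T_surf = 502 - 17 = 485 C
Convert q to W/m^2: 59.0 mW/m^2 = 0.059 W/m^2
d = 485 * 2.3 / 0.059 = 18906.78 m

18906.78


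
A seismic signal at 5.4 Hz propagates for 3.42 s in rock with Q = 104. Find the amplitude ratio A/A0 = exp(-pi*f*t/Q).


pi*f*t/Q = pi*5.4*3.42/104 = 0.557874
A/A0 = exp(-0.557874) = 0.572425

0.572425


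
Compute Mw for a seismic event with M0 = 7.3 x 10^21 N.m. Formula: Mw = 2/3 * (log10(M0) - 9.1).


log10(M0) = log10(7.3 x 10^21) = 21.8633
Mw = 2/3 * (21.8633 - 9.1)
= 2/3 * 12.7633
= 8.51

8.51


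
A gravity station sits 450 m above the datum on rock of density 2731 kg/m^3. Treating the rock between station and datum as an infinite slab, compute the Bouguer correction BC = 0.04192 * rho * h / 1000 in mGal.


BC = 0.04192 * rho * h / 1000
= 0.04192 * 2731 * 450 / 1000
= 51.5176 mGal

51.5176


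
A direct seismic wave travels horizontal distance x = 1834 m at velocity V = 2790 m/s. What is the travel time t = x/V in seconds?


t = x / V
= 1834 / 2790
= 0.6573 s

0.6573


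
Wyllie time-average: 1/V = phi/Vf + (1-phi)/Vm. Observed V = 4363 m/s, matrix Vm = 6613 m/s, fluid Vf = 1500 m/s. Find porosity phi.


1/V - 1/Vm = 1/4363 - 1/6613 = 7.798e-05
1/Vf - 1/Vm = 1/1500 - 1/6613 = 0.00051545
phi = 7.798e-05 / 0.00051545 = 0.1513

0.1513


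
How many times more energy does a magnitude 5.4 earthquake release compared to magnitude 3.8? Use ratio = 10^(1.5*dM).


M2 - M1 = 5.4 - 3.8 = 1.6
1.5 * 1.6 = 2.4
ratio = 10^2.4 = 251.19

251.19


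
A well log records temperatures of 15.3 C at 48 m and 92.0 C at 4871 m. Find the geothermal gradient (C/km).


dT = 92.0 - 15.3 = 76.7 C
dz = 4871 - 48 = 4823 m
gradient = dT/dz * 1000 = 76.7/4823 * 1000 = 15.903 C/km

15.903


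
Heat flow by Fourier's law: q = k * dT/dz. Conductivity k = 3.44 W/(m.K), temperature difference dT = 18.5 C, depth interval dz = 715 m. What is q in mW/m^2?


q = k * dT / dz * 1000
= 3.44 * 18.5 / 715 * 1000
= 0.089007 * 1000
= 89.007 mW/m^2

89.007


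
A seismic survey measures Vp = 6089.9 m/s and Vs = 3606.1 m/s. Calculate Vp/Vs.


Vp/Vs = 6089.9 / 3606.1
= 1.6888

1.6888


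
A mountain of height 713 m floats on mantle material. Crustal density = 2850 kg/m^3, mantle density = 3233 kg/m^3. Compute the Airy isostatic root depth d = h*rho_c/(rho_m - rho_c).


rho_m - rho_c = 3233 - 2850 = 383
d = 713 * 2850 / 383
= 2032050 / 383
= 5305.61 m

5305.61


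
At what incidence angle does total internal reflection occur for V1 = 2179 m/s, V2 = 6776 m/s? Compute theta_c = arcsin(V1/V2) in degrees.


V1/V2 = 2179/6776 = 0.321576
theta_c = arcsin(0.321576) = 18.7583 degrees

18.7583


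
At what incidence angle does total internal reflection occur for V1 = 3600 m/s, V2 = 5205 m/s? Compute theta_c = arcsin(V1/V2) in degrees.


V1/V2 = 3600/5205 = 0.691643
theta_c = arcsin(0.691643) = 43.7603 degrees

43.7603


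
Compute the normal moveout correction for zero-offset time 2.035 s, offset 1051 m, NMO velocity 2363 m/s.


x/Vnmo = 1051/2363 = 0.444774
(x/Vnmo)^2 = 0.197824
t0^2 = 4.141225
sqrt(4.141225 + 0.197824) = 2.083038
dt = 2.083038 - 2.035 = 0.048038

0.048038


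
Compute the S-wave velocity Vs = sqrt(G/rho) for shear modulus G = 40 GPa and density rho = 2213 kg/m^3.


Convert G to Pa: G = 40e9 Pa
Compute G/rho = 40e9 / 2213 = 18075011.2969
Vs = sqrt(18075011.2969) = 4251.47 m/s

4251.47


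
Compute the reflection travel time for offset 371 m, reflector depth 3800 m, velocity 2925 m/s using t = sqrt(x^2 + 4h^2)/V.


x^2 + 4h^2 = 371^2 + 4*3800^2 = 137641 + 57760000 = 57897641
sqrt(57897641) = 7609.0499
t = 7609.0499 / 2925 = 2.6014 s

2.6014


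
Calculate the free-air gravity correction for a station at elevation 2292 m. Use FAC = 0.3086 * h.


FAC = 0.3086 * h
= 0.3086 * 2292
= 707.3112 mGal

707.3112


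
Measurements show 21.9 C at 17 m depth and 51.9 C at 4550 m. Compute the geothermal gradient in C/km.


dT = 51.9 - 21.9 = 30.0 C
dz = 4550 - 17 = 4533 m
gradient = dT/dz * 1000 = 30.0/4533 * 1000 = 6.6181 C/km

6.6181


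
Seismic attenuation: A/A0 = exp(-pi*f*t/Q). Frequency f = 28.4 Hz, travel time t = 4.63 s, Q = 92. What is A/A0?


pi*f*t/Q = pi*28.4*4.63/92 = 4.490155
A/A0 = exp(-4.490155) = 0.011219

0.011219


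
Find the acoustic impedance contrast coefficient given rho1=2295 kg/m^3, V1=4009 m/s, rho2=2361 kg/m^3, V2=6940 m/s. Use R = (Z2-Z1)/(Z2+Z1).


Z1 = 2295 * 4009 = 9200655
Z2 = 2361 * 6940 = 16385340
R = (16385340 - 9200655) / (16385340 + 9200655) = 7184685 / 25585995 = 0.2808

0.2808


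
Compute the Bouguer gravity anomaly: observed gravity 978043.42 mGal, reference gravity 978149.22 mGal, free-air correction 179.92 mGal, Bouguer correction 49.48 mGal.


BA = g_obs - g_ref + FAC - BC
= 978043.42 - 978149.22 + 179.92 - 49.48
= 24.64 mGal

24.64


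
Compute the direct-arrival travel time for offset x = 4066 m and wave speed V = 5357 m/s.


t = x / V
= 4066 / 5357
= 0.759 s

0.759


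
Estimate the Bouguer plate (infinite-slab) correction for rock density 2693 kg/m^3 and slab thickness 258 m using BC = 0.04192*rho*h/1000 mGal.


BC = 0.04192 * rho * h / 1000
= 0.04192 * 2693 * 258 / 1000
= 29.1258 mGal

29.1258


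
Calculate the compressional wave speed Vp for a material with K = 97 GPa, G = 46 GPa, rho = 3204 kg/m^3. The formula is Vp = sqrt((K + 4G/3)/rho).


First compute the effective modulus:
K + 4G/3 = 97e9 + 4*46e9/3 = 158333333333.33 Pa
Then divide by density:
158333333333.33 / 3204 = 49417394.923 Pa/(kg/m^3)
Take the square root:
Vp = sqrt(49417394.923) = 7029.75 m/s

7029.75


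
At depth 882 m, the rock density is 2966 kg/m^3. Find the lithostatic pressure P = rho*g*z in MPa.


P = rho * g * z / 1e6
= 2966 * 9.81 * 882 / 1e6
= 25663077.72 / 1e6
= 25.6631 MPa

25.6631


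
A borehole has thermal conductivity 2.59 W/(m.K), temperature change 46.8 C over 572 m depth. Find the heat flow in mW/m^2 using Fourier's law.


q = k * dT / dz * 1000
= 2.59 * 46.8 / 572 * 1000
= 0.211909 * 1000
= 211.9091 mW/m^2

211.9091


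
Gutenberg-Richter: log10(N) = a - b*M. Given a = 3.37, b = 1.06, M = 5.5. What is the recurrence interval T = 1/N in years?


log10(N) = 3.37 - 1.06*5.5 = -2.46
N = 10^-2.46 = 0.003467
T = 1/N = 1/0.003467 = 288.4032 years

288.4032


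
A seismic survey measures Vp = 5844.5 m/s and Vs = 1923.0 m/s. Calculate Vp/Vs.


Vp/Vs = 5844.5 / 1923.0
= 3.0393

3.0393


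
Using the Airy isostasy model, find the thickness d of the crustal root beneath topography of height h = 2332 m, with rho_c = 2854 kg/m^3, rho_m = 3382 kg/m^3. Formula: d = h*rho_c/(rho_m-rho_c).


rho_m - rho_c = 3382 - 2854 = 528
d = 2332 * 2854 / 528
= 6655528 / 528
= 12605.17 m

12605.17


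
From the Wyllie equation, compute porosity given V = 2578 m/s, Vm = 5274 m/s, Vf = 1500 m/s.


1/V - 1/Vm = 1/2578 - 1/5274 = 0.00019829
1/Vf - 1/Vm = 1/1500 - 1/5274 = 0.00047706
phi = 0.00019829 / 0.00047706 = 0.4156

0.4156


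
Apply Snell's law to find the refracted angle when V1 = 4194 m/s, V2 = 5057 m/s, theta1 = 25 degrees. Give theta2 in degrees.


sin(theta1) = sin(25 deg) = 0.422618
sin(theta2) = V2/V1 * sin(theta1) = 5057/4194 * 0.422618 = 0.50958
theta2 = arcsin(0.50958) = 30.6359 degrees

30.6359


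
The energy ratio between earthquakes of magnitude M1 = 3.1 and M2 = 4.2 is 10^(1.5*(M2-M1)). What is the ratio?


M2 - M1 = 4.2 - 3.1 = 1.1
1.5 * 1.1 = 1.65
ratio = 10^1.65 = 44.67

44.67


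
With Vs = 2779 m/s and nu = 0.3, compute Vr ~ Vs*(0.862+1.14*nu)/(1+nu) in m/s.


Numerator factor = 0.862 + 1.14*0.3 = 1.204
Denominator = 1 + 0.3 = 1.3
Vr = 2779 * 1.204 / 1.3 = 2573.78 m/s

2573.78


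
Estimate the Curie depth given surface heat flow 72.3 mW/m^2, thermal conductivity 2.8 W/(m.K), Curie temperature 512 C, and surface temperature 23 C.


T_Curie - T_surf = 512 - 23 = 489 C
Convert q to W/m^2: 72.3 mW/m^2 = 0.0723 W/m^2
d = 489 * 2.8 / 0.0723 = 18937.76 m

18937.76


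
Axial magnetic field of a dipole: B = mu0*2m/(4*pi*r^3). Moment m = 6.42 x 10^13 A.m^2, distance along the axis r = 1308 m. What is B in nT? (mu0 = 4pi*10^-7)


m = 6.42 x 10^13 = 64200000000000 A.m^2
2m = 128400000000000 A.m^2
r^3 = 1308^3 = 2237810112
B = (4pi*10^-7) * 128400000000000 / (4*pi * 2237810112) * 1e9
= 161352198.688372 / 28121151231.95 * 1e9
= 5737752.2477 nT

5737752.2477


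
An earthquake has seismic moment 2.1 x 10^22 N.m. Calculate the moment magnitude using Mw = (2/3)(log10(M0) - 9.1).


log10(M0) = log10(2.1 x 10^22) = 22.3222
Mw = 2/3 * (22.3222 - 9.1)
= 2/3 * 13.2222
= 8.81

8.81


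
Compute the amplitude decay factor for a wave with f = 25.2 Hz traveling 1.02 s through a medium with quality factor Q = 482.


pi*f*t/Q = pi*25.2*1.02/482 = 0.167534
A/A0 = exp(-0.167534) = 0.845748

0.845748


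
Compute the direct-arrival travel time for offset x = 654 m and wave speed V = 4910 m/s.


t = x / V
= 654 / 4910
= 0.1332 s

0.1332


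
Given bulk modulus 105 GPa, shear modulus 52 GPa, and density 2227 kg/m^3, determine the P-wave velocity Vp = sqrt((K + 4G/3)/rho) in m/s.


First compute the effective modulus:
K + 4G/3 = 105e9 + 4*52e9/3 = 174333333333.33 Pa
Then divide by density:
174333333333.33 / 2227 = 78281694.3571 Pa/(kg/m^3)
Take the square root:
Vp = sqrt(78281694.3571) = 8847.69 m/s

8847.69


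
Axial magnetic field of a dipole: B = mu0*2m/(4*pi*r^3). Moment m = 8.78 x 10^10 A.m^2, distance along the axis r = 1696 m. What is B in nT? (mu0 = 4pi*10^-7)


m = 8.78 x 10^10 = 87800000000 A.m^2
2m = 175600000000 A.m^2
r^3 = 1696^3 = 4878401536
B = (4pi*10^-7) * 175600000000 / (4*pi * 4878401536) * 1e9
= 220665.467988 / 61303801707.04 * 1e9
= 3599.5397 nT

3599.5397


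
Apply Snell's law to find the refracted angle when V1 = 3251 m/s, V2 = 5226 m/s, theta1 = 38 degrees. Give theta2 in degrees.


sin(theta1) = sin(38 deg) = 0.615661
sin(theta2) = V2/V1 * sin(theta1) = 5226/3251 * 0.615661 = 0.989679
theta2 = arcsin(0.989679) = 81.7611 degrees

81.7611


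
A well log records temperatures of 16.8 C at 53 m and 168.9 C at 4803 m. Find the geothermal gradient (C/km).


dT = 168.9 - 16.8 = 152.1 C
dz = 4803 - 53 = 4750 m
gradient = dT/dz * 1000 = 152.1/4750 * 1000 = 32.0211 C/km

32.0211


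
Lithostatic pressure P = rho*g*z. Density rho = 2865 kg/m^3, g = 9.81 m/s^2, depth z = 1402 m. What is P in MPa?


P = rho * g * z / 1e6
= 2865 * 9.81 * 1402 / 1e6
= 39404121.3 / 1e6
= 39.4041 MPa

39.4041


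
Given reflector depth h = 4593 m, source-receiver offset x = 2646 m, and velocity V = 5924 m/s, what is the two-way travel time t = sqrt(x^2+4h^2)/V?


x^2 + 4h^2 = 2646^2 + 4*4593^2 = 7001316 + 84382596 = 91383912
sqrt(91383912) = 9559.4933
t = 9559.4933 / 5924 = 1.6137 s

1.6137


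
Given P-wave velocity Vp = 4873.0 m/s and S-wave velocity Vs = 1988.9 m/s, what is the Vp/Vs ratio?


Vp/Vs = 4873.0 / 1988.9
= 2.4501

2.4501


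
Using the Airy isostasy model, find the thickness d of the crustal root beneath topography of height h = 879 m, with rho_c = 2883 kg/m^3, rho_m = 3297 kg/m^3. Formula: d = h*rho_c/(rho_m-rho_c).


rho_m - rho_c = 3297 - 2883 = 414
d = 879 * 2883 / 414
= 2534157 / 414
= 6121.15 m

6121.15


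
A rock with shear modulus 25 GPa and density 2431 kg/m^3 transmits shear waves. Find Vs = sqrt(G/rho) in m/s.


Convert G to Pa: G = 25e9 Pa
Compute G/rho = 25e9 / 2431 = 10283833.8132
Vs = sqrt(10283833.8132) = 3206.84 m/s

3206.84


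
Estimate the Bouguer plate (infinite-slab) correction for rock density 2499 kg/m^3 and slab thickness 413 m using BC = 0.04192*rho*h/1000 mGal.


BC = 0.04192 * rho * h / 1000
= 0.04192 * 2499 * 413 / 1000
= 43.2651 mGal

43.2651


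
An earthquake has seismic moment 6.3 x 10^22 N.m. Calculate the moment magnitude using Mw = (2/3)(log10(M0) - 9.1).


log10(M0) = log10(6.3 x 10^22) = 22.7993
Mw = 2/3 * (22.7993 - 9.1)
= 2/3 * 13.6993
= 9.13

9.13


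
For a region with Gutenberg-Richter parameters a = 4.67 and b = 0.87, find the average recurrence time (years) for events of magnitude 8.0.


log10(N) = 4.67 - 0.87*8.0 = -2.29
N = 10^-2.29 = 0.005129
T = 1/N = 1/0.005129 = 194.9845 years

194.9845


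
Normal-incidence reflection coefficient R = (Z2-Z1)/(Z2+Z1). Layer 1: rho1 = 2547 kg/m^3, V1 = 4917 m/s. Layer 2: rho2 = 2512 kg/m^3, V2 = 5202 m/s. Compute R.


Z1 = 2547 * 4917 = 12523599
Z2 = 2512 * 5202 = 13067424
R = (13067424 - 12523599) / (13067424 + 12523599) = 543825 / 25591023 = 0.0213

0.0213


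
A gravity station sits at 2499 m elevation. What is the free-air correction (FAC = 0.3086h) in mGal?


FAC = 0.3086 * h
= 0.3086 * 2499
= 771.1914 mGal

771.1914


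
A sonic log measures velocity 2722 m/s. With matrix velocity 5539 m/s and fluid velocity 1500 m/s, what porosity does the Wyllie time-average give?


1/V - 1/Vm = 1/2722 - 1/5539 = 0.00018684
1/Vf - 1/Vm = 1/1500 - 1/5539 = 0.00048613
phi = 0.00018684 / 0.00048613 = 0.3843

0.3843


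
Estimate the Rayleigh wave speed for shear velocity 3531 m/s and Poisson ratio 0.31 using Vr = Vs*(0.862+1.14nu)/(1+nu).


Numerator factor = 0.862 + 1.14*0.31 = 1.2154
Denominator = 1 + 0.31 = 1.31
Vr = 3531 * 1.2154 / 1.31 = 3276.01 m/s

3276.01


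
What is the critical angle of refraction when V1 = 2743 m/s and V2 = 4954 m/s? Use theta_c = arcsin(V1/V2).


V1/V2 = 2743/4954 = 0.553694
theta_c = arcsin(0.553694) = 33.6208 degrees

33.6208


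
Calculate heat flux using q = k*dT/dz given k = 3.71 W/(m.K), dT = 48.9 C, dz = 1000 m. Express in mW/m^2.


q = k * dT / dz * 1000
= 3.71 * 48.9 / 1000 * 1000
= 0.181419 * 1000
= 181.419 mW/m^2

181.419


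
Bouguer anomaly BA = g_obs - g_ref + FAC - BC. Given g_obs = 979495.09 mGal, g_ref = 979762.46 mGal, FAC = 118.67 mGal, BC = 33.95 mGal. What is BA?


BA = g_obs - g_ref + FAC - BC
= 979495.09 - 979762.46 + 118.67 - 33.95
= -182.65 mGal

-182.65


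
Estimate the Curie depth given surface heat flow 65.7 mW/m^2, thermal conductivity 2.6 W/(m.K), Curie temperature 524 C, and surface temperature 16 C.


T_Curie - T_surf = 524 - 16 = 508 C
Convert q to W/m^2: 65.7 mW/m^2 = 0.0657 W/m^2
d = 508 * 2.6 / 0.0657 = 20103.5 m

20103.5


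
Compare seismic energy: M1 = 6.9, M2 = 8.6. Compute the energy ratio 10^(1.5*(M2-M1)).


M2 - M1 = 8.6 - 6.9 = 1.7
1.5 * 1.7 = 2.55
ratio = 10^2.55 = 354.81

354.81


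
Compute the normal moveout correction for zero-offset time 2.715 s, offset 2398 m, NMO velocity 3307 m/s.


x/Vnmo = 2398/3307 = 0.725129
(x/Vnmo)^2 = 0.525811
t0^2 = 7.371225
sqrt(7.371225 + 0.525811) = 2.810167
dt = 2.810167 - 2.715 = 0.095167

0.095167


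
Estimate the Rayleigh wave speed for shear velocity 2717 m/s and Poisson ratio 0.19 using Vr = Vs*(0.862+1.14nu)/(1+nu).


Numerator factor = 0.862 + 1.14*0.19 = 1.0786
Denominator = 1 + 0.19 = 1.19
Vr = 2717 * 1.0786 / 1.19 = 2462.65 m/s

2462.65


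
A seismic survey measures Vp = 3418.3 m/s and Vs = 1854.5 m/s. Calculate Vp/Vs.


Vp/Vs = 3418.3 / 1854.5
= 1.8432

1.8432


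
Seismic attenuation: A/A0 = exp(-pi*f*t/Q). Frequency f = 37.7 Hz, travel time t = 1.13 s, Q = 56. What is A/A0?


pi*f*t/Q = pi*37.7*1.13/56 = 2.389911
A/A0 = exp(-2.389911) = 0.091638

0.091638


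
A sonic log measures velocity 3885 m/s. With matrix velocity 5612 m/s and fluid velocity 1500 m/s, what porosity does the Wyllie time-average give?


1/V - 1/Vm = 1/3885 - 1/5612 = 7.921e-05
1/Vf - 1/Vm = 1/1500 - 1/5612 = 0.00048848
phi = 7.921e-05 / 0.00048848 = 0.1622

0.1622


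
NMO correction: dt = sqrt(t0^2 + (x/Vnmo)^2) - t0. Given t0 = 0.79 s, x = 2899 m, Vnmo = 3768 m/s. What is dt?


x/Vnmo = 2899/3768 = 0.769374
(x/Vnmo)^2 = 0.591936
t0^2 = 0.6241
sqrt(0.6241 + 0.591936) = 1.10274
dt = 1.10274 - 0.79 = 0.31274

0.31274


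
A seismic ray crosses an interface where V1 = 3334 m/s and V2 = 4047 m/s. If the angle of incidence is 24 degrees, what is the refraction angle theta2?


sin(theta1) = sin(24 deg) = 0.406737
sin(theta2) = V2/V1 * sin(theta1) = 4047/3334 * 0.406737 = 0.49372
theta2 = arcsin(0.49372) = 29.5854 degrees

29.5854


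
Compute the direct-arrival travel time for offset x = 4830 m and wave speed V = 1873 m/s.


t = x / V
= 4830 / 1873
= 2.5788 s

2.5788


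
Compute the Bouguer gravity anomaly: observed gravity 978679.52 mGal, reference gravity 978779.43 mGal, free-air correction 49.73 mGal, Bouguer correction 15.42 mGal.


BA = g_obs - g_ref + FAC - BC
= 978679.52 - 978779.43 + 49.73 - 15.42
= -65.6 mGal

-65.6


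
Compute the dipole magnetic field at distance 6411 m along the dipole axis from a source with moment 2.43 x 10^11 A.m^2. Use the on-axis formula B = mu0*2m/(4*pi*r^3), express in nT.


m = 2.43 x 10^11 = 243000000000 A.m^2
2m = 486000000000 A.m^2
r^3 = 6411^3 = 263498004531
B = (4pi*10^-7) * 486000000000 / (4*pi * 263498004531) * 1e9
= 610725.611858 / 3311213581080.64 * 1e9
= 184.4416 nT

184.4416


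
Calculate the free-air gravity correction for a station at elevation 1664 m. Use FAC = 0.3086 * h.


FAC = 0.3086 * h
= 0.3086 * 1664
= 513.5104 mGal

513.5104


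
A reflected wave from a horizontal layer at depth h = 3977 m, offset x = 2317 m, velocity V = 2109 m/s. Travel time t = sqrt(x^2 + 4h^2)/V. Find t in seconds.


x^2 + 4h^2 = 2317^2 + 4*3977^2 = 5368489 + 63266116 = 68634605
sqrt(68634605) = 8284.6005
t = 8284.6005 / 2109 = 3.9282 s

3.9282


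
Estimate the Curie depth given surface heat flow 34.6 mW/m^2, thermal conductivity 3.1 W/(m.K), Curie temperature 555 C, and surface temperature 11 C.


T_Curie - T_surf = 555 - 11 = 544 C
Convert q to W/m^2: 34.6 mW/m^2 = 0.0346 W/m^2
d = 544 * 3.1 / 0.0346 = 48739.88 m

48739.88


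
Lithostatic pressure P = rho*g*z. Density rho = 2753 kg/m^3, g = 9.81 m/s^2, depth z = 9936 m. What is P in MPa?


P = rho * g * z / 1e6
= 2753 * 9.81 * 9936 / 1e6
= 268340856.48 / 1e6
= 268.3409 MPa

268.3409


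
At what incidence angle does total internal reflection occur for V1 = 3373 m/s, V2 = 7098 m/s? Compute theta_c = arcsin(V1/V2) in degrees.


V1/V2 = 3373/7098 = 0.475204
theta_c = arcsin(0.475204) = 28.3727 degrees

28.3727


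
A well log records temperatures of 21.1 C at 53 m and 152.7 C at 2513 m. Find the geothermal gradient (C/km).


dT = 152.7 - 21.1 = 131.6 C
dz = 2513 - 53 = 2460 m
gradient = dT/dz * 1000 = 131.6/2460 * 1000 = 53.4959 C/km

53.4959


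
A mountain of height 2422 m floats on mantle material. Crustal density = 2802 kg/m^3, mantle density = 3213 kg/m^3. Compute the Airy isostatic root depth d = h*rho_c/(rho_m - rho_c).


rho_m - rho_c = 3213 - 2802 = 411
d = 2422 * 2802 / 411
= 6786444 / 411
= 16512.03 m

16512.03


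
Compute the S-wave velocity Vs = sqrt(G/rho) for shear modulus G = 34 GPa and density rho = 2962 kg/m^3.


Convert G to Pa: G = 34e9 Pa
Compute G/rho = 34e9 / 2962 = 11478730.5874
Vs = sqrt(11478730.5874) = 3388.03 m/s

3388.03


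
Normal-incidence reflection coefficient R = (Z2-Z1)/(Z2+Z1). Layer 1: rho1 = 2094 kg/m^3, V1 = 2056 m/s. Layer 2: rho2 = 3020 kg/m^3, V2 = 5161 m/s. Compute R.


Z1 = 2094 * 2056 = 4305264
Z2 = 3020 * 5161 = 15586220
R = (15586220 - 4305264) / (15586220 + 4305264) = 11280956 / 19891484 = 0.5671

0.5671


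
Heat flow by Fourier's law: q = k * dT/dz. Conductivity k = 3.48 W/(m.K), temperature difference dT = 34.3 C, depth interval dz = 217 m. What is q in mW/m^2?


q = k * dT / dz * 1000
= 3.48 * 34.3 / 217 * 1000
= 0.550065 * 1000
= 550.0645 mW/m^2

550.0645


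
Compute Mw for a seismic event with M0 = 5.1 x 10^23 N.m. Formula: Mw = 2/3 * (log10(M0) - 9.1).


log10(M0) = log10(5.1 x 10^23) = 23.7076
Mw = 2/3 * (23.7076 - 9.1)
= 2/3 * 14.6076
= 9.74

9.74


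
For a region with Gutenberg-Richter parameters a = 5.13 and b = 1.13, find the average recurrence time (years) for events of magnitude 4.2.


log10(N) = 5.13 - 1.13*4.2 = 0.384
N = 10^0.384 = 2.421029
T = 1/N = 1/2.421029 = 0.413 years

0.413


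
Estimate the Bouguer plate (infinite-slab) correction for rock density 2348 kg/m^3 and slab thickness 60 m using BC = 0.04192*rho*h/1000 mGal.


BC = 0.04192 * rho * h / 1000
= 0.04192 * 2348 * 60 / 1000
= 5.9057 mGal

5.9057


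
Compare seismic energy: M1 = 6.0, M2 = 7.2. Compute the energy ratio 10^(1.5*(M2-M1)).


M2 - M1 = 7.2 - 6.0 = 1.2
1.5 * 1.2 = 1.8
ratio = 10^1.8 = 63.1

63.1


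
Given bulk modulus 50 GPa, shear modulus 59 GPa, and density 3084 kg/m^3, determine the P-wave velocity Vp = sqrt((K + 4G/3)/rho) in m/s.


First compute the effective modulus:
K + 4G/3 = 50e9 + 4*59e9/3 = 128666666666.67 Pa
Then divide by density:
128666666666.67 / 3084 = 41720709.0359 Pa/(kg/m^3)
Take the square root:
Vp = sqrt(41720709.0359) = 6459.16 m/s

6459.16


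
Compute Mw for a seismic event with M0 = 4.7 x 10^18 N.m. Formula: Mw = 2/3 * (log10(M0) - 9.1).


log10(M0) = log10(4.7 x 10^18) = 18.6721
Mw = 2/3 * (18.6721 - 9.1)
= 2/3 * 9.5721
= 6.38

6.38


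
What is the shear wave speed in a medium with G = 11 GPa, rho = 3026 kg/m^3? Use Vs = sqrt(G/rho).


Convert G to Pa: G = 11e9 Pa
Compute G/rho = 11e9 / 3026 = 3635161.9299
Vs = sqrt(3635161.9299) = 1906.61 m/s

1906.61


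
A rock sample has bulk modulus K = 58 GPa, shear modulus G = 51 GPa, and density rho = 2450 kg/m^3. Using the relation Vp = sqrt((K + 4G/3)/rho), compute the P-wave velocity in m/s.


First compute the effective modulus:
K + 4G/3 = 58e9 + 4*51e9/3 = 126000000000.0 Pa
Then divide by density:
126000000000.0 / 2450 = 51428571.4286 Pa/(kg/m^3)
Take the square root:
Vp = sqrt(51428571.4286) = 7171.37 m/s

7171.37


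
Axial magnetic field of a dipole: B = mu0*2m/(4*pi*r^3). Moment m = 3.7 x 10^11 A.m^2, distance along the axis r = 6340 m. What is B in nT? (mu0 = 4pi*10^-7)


m = 3.7 x 10^11 = 370000000000 A.m^2
2m = 740000000000 A.m^2
r^3 = 6340^3 = 254840104000
B = (4pi*10^-7) * 740000000000 / (4*pi * 254840104000) * 1e9
= 929911.425463 / 3202415194265.84 * 1e9
= 290.3782 nT

290.3782


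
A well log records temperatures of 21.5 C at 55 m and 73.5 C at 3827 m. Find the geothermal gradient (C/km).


dT = 73.5 - 21.5 = 52.0 C
dz = 3827 - 55 = 3772 m
gradient = dT/dz * 1000 = 52.0/3772 * 1000 = 13.7858 C/km

13.7858


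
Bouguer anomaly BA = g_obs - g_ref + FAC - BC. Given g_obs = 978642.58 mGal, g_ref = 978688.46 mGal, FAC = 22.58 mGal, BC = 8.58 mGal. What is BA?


BA = g_obs - g_ref + FAC - BC
= 978642.58 - 978688.46 + 22.58 - 8.58
= -31.88 mGal

-31.88


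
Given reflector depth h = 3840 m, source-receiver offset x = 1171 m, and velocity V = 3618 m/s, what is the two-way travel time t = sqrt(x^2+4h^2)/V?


x^2 + 4h^2 = 1171^2 + 4*3840^2 = 1371241 + 58982400 = 60353641
sqrt(60353641) = 7768.7606
t = 7768.7606 / 3618 = 2.1473 s

2.1473


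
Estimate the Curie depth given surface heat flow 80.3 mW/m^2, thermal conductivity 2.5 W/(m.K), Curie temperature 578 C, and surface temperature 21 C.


T_Curie - T_surf = 578 - 21 = 557 C
Convert q to W/m^2: 80.3 mW/m^2 = 0.0803 W/m^2
d = 557 * 2.5 / 0.0803 = 17341.22 m

17341.22


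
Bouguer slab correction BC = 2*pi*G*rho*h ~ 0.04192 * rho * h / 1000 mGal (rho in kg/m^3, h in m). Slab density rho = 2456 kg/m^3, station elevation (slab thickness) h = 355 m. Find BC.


BC = 0.04192 * rho * h / 1000
= 0.04192 * 2456 * 355 / 1000
= 36.5492 mGal

36.5492


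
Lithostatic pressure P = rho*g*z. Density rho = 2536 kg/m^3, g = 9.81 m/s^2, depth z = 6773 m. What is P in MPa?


P = rho * g * z / 1e6
= 2536 * 9.81 * 6773 / 1e6
= 168499777.68 / 1e6
= 168.4998 MPa

168.4998


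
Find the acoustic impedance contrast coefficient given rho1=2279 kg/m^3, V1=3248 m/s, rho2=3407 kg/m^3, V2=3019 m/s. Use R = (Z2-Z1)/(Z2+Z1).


Z1 = 2279 * 3248 = 7402192
Z2 = 3407 * 3019 = 10285733
R = (10285733 - 7402192) / (10285733 + 7402192) = 2883541 / 17687925 = 0.163

0.163


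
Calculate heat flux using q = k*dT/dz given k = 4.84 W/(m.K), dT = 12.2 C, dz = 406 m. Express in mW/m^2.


q = k * dT / dz * 1000
= 4.84 * 12.2 / 406 * 1000
= 0.145438 * 1000
= 145.4384 mW/m^2

145.4384


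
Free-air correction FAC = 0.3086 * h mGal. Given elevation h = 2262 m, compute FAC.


FAC = 0.3086 * h
= 0.3086 * 2262
= 698.0532 mGal

698.0532


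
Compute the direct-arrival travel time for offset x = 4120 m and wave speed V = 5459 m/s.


t = x / V
= 4120 / 5459
= 0.7547 s

0.7547


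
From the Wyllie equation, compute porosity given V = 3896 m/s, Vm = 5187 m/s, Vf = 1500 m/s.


1/V - 1/Vm = 1/3896 - 1/5187 = 6.388e-05
1/Vf - 1/Vm = 1/1500 - 1/5187 = 0.00047388
phi = 6.388e-05 / 0.00047388 = 0.1348

0.1348


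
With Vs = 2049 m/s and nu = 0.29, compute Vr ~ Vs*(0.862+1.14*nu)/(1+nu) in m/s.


Numerator factor = 0.862 + 1.14*0.29 = 1.1926
Denominator = 1 + 0.29 = 1.29
Vr = 2049 * 1.1926 / 1.29 = 1894.29 m/s

1894.29


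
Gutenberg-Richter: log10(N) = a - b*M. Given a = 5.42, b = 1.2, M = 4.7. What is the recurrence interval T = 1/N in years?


log10(N) = 5.42 - 1.2*4.7 = -0.22
N = 10^-0.22 = 0.60256
T = 1/N = 1/0.60256 = 1.6596 years

1.6596


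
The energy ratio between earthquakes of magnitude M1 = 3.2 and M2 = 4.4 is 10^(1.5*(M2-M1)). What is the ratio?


M2 - M1 = 4.4 - 3.2 = 1.2
1.5 * 1.2 = 1.8
ratio = 10^1.8 = 63.1

63.1


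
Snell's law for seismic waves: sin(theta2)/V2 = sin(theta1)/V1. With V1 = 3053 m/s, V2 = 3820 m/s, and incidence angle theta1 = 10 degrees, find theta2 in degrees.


sin(theta1) = sin(10 deg) = 0.173648
sin(theta2) = V2/V1 * sin(theta1) = 3820/3053 * 0.173648 = 0.217274
theta2 = arcsin(0.217274) = 12.5489 degrees

12.5489


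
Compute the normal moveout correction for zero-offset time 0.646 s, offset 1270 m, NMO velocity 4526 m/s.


x/Vnmo = 1270/4526 = 0.280601
(x/Vnmo)^2 = 0.078737
t0^2 = 0.417316
sqrt(0.417316 + 0.078737) = 0.70431
dt = 0.70431 - 0.646 = 0.05831

0.05831


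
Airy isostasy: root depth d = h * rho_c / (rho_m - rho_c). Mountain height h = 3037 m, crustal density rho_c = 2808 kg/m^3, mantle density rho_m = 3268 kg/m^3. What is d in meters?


rho_m - rho_c = 3268 - 2808 = 460
d = 3037 * 2808 / 460
= 8527896 / 460
= 18538.9 m

18538.9


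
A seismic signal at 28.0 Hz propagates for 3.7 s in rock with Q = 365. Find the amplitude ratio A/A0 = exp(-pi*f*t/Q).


pi*f*t/Q = pi*28.0*3.7/365 = 0.891696
A/A0 = exp(-0.891696) = 0.40996

0.40996


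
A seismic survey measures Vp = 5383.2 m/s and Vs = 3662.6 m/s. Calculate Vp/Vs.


Vp/Vs = 5383.2 / 3662.6
= 1.4698

1.4698


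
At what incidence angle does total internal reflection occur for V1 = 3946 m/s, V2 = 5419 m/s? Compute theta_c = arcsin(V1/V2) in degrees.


V1/V2 = 3946/5419 = 0.728179
theta_c = arcsin(0.728179) = 46.7339 degrees

46.7339


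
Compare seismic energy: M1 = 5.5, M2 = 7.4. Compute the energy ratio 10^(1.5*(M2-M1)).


M2 - M1 = 7.4 - 5.5 = 1.9
1.5 * 1.9 = 2.85
ratio = 10^2.85 = 707.95

707.95


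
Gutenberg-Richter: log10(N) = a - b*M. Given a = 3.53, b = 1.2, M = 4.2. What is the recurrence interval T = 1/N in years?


log10(N) = 3.53 - 1.2*4.2 = -1.51
N = 10^-1.51 = 0.030903
T = 1/N = 1/0.030903 = 32.3594 years

32.3594


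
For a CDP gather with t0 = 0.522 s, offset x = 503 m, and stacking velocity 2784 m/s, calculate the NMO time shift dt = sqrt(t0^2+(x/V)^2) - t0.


x/Vnmo = 503/2784 = 0.180675
(x/Vnmo)^2 = 0.032644
t0^2 = 0.272484
sqrt(0.272484 + 0.032644) = 0.552384
dt = 0.552384 - 0.522 = 0.030384

0.030384


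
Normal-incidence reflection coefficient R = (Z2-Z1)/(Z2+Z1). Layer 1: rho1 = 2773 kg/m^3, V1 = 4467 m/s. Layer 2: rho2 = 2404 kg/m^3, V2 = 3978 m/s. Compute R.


Z1 = 2773 * 4467 = 12386991
Z2 = 2404 * 3978 = 9563112
R = (9563112 - 12386991) / (9563112 + 12386991) = -2823879 / 21950103 = -0.1286

-0.1286


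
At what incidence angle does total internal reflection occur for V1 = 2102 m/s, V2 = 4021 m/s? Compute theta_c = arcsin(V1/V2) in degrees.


V1/V2 = 2102/4021 = 0.522756
theta_c = arcsin(0.522756) = 31.5173 degrees

31.5173


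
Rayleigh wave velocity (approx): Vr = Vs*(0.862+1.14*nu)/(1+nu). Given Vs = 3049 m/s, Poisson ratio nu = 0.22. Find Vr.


Numerator factor = 0.862 + 1.14*0.22 = 1.1128
Denominator = 1 + 0.22 = 1.22
Vr = 3049 * 1.1128 / 1.22 = 2781.09 m/s

2781.09


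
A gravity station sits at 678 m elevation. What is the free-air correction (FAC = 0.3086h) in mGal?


FAC = 0.3086 * h
= 0.3086 * 678
= 209.2308 mGal

209.2308


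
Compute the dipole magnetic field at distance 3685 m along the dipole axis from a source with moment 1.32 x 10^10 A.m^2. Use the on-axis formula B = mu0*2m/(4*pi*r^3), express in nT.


m = 1.32 x 10^10 = 13200000000 A.m^2
2m = 26400000000 A.m^2
r^3 = 3685^3 = 50039444125
B = (4pi*10^-7) * 26400000000 / (4*pi * 50039444125) * 1e9
= 33175.218422 / 628814200211.27 * 1e9
= 52.7584 nT

52.7584


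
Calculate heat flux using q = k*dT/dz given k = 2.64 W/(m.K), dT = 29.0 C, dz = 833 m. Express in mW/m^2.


q = k * dT / dz * 1000
= 2.64 * 29.0 / 833 * 1000
= 0.091909 * 1000
= 91.9088 mW/m^2

91.9088


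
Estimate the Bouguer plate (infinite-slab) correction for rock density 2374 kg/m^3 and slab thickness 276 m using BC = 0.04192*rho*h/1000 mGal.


BC = 0.04192 * rho * h / 1000
= 0.04192 * 2374 * 276 / 1000
= 27.467 mGal

27.467


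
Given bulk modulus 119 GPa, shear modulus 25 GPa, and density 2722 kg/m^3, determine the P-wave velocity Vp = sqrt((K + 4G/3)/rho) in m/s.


First compute the effective modulus:
K + 4G/3 = 119e9 + 4*25e9/3 = 152333333333.33 Pa
Then divide by density:
152333333333.33 / 2722 = 55963752.143 Pa/(kg/m^3)
Take the square root:
Vp = sqrt(55963752.143) = 7480.89 m/s

7480.89


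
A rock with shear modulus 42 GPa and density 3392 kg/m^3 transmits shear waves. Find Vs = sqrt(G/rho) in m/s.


Convert G to Pa: G = 42e9 Pa
Compute G/rho = 42e9 / 3392 = 12382075.4717
Vs = sqrt(12382075.4717) = 3518.82 m/s

3518.82


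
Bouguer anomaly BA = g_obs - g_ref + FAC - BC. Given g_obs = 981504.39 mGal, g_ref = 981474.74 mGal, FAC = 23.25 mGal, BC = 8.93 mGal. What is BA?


BA = g_obs - g_ref + FAC - BC
= 981504.39 - 981474.74 + 23.25 - 8.93
= 43.97 mGal

43.97


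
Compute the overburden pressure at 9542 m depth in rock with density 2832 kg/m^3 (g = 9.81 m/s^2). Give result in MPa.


P = rho * g * z / 1e6
= 2832 * 9.81 * 9542 / 1e6
= 265095080.64 / 1e6
= 265.0951 MPa

265.0951


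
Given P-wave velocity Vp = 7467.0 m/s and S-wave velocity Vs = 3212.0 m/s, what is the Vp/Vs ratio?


Vp/Vs = 7467.0 / 3212.0
= 2.3247

2.3247


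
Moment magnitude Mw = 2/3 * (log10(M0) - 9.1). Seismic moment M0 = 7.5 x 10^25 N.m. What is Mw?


log10(M0) = log10(7.5 x 10^25) = 25.8751
Mw = 2/3 * (25.8751 - 9.1)
= 2/3 * 16.7751
= 11.18

11.18


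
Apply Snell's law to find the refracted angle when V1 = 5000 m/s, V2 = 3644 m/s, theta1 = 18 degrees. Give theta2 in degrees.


sin(theta1) = sin(18 deg) = 0.309017
sin(theta2) = V2/V1 * sin(theta1) = 3644/5000 * 0.309017 = 0.225212
theta2 = arcsin(0.225212) = 13.0153 degrees

13.0153


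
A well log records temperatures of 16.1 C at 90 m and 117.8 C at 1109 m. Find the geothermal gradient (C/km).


dT = 117.8 - 16.1 = 101.7 C
dz = 1109 - 90 = 1019 m
gradient = dT/dz * 1000 = 101.7/1019 * 1000 = 99.8037 C/km

99.8037


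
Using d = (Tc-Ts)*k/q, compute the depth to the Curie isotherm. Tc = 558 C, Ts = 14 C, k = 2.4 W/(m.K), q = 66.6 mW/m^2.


T_Curie - T_surf = 558 - 14 = 544 C
Convert q to W/m^2: 66.6 mW/m^2 = 0.0666 W/m^2
d = 544 * 2.4 / 0.0666 = 19603.6 m

19603.6


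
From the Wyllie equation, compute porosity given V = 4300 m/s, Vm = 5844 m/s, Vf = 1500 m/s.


1/V - 1/Vm = 1/4300 - 1/5844 = 6.144e-05
1/Vf - 1/Vm = 1/1500 - 1/5844 = 0.00049555
phi = 6.144e-05 / 0.00049555 = 0.124

0.124


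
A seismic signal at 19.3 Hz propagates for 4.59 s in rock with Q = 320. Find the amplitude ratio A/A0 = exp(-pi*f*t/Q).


pi*f*t/Q = pi*19.3*4.59/320 = 0.869701
A/A0 = exp(-0.869701) = 0.419077

0.419077


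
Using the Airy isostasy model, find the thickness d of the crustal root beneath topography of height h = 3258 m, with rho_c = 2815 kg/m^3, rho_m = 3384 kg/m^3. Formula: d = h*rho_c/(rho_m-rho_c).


rho_m - rho_c = 3384 - 2815 = 569
d = 3258 * 2815 / 569
= 9171270 / 569
= 16118.22 m

16118.22


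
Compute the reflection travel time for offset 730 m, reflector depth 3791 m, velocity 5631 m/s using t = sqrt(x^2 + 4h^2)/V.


x^2 + 4h^2 = 730^2 + 4*3791^2 = 532900 + 57486724 = 58019624
sqrt(58019624) = 7617.0614
t = 7617.0614 / 5631 = 1.3527 s

1.3527


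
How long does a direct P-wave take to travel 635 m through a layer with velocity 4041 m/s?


t = x / V
= 635 / 4041
= 0.1571 s

0.1571


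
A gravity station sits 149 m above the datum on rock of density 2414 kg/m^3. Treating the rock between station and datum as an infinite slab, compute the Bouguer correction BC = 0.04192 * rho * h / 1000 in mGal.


BC = 0.04192 * rho * h / 1000
= 0.04192 * 2414 * 149 / 1000
= 15.078 mGal

15.078


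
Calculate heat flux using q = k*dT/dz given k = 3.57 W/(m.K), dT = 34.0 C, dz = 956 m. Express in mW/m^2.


q = k * dT / dz * 1000
= 3.57 * 34.0 / 956 * 1000
= 0.126967 * 1000
= 126.9665 mW/m^2

126.9665


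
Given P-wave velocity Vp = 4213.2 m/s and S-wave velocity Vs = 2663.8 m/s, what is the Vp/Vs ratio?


Vp/Vs = 4213.2 / 2663.8
= 1.5817

1.5817


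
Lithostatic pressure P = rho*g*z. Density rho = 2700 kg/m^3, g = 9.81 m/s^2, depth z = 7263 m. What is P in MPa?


P = rho * g * z / 1e6
= 2700 * 9.81 * 7263 / 1e6
= 192375081.0 / 1e6
= 192.3751 MPa

192.3751


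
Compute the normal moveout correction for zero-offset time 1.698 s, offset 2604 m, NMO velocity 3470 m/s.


x/Vnmo = 2604/3470 = 0.750432
(x/Vnmo)^2 = 0.563149
t0^2 = 2.883204
sqrt(2.883204 + 0.563149) = 1.856435
dt = 1.856435 - 1.698 = 0.158435

0.158435


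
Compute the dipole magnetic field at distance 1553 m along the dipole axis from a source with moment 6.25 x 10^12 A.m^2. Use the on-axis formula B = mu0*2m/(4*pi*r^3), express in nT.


m = 6.25 x 10^12 = 6250000000000 A.m^2
2m = 12500000000000 A.m^2
r^3 = 1553^3 = 3745539377
B = (4pi*10^-7) * 12500000000000 / (4*pi * 3745539377) * 1e9
= 15707963.267949 / 47067835962.06 * 1e9
= 333730.3054 nT

333730.3054


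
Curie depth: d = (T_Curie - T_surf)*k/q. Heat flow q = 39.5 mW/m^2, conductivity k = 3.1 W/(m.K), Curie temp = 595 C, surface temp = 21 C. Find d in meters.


T_Curie - T_surf = 595 - 21 = 574 C
Convert q to W/m^2: 39.5 mW/m^2 = 0.0395 W/m^2
d = 574 * 3.1 / 0.0395 = 45048.1 m

45048.1


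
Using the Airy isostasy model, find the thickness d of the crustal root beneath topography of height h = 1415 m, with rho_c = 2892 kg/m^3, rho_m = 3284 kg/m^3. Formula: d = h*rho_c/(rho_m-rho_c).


rho_m - rho_c = 3284 - 2892 = 392
d = 1415 * 2892 / 392
= 4092180 / 392
= 10439.23 m

10439.23


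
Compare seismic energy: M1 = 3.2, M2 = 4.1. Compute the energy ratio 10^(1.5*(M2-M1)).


M2 - M1 = 4.1 - 3.2 = 0.9
1.5 * 0.9 = 1.35
ratio = 10^1.35 = 22.39

22.39


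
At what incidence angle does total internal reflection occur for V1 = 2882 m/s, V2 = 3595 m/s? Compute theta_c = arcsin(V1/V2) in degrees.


V1/V2 = 2882/3595 = 0.801669
theta_c = arcsin(0.801669) = 53.2898 degrees

53.2898


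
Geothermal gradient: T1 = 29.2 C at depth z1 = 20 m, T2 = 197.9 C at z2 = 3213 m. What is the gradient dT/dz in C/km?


dT = 197.9 - 29.2 = 168.7 C
dz = 3213 - 20 = 3193 m
gradient = dT/dz * 1000 = 168.7/3193 * 1000 = 52.8343 C/km

52.8343


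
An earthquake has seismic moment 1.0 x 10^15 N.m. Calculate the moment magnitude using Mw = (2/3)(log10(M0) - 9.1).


log10(M0) = log10(1.0 x 10^15) = 15.0
Mw = 2/3 * (15.0 - 9.1)
= 2/3 * 5.9
= 3.93

3.93


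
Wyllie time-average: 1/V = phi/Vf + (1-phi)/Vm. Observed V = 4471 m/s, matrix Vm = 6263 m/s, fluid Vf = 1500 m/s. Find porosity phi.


1/V - 1/Vm = 1/4471 - 1/6263 = 6.4e-05
1/Vf - 1/Vm = 1/1500 - 1/6263 = 0.000507
phi = 6.4e-05 / 0.000507 = 0.1262

0.1262


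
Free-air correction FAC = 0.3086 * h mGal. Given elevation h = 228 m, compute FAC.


FAC = 0.3086 * h
= 0.3086 * 228
= 70.3608 mGal

70.3608


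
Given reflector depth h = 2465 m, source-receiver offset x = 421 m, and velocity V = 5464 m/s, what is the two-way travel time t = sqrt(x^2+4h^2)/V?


x^2 + 4h^2 = 421^2 + 4*2465^2 = 177241 + 24304900 = 24482141
sqrt(24482141) = 4947.9431
t = 4947.9431 / 5464 = 0.9056 s

0.9056


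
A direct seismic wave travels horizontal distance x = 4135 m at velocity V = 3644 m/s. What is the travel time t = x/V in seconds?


t = x / V
= 4135 / 3644
= 1.1347 s

1.1347


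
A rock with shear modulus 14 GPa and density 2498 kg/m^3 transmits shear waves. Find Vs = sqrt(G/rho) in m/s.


Convert G to Pa: G = 14e9 Pa
Compute G/rho = 14e9 / 2498 = 5604483.5869
Vs = sqrt(5604483.5869) = 2367.38 m/s

2367.38


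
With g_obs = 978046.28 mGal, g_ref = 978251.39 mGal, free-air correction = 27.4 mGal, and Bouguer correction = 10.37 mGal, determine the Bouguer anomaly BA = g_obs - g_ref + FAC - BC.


BA = g_obs - g_ref + FAC - BC
= 978046.28 - 978251.39 + 27.4 - 10.37
= -188.08 mGal

-188.08


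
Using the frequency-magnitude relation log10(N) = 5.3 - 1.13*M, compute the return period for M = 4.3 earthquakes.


log10(N) = 5.3 - 1.13*4.3 = 0.441
N = 10^0.441 = 2.760578
T = 1/N = 1/2.760578 = 0.3622 years

0.3622


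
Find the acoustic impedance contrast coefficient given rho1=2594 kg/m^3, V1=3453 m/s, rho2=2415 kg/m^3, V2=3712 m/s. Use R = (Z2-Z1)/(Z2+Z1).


Z1 = 2594 * 3453 = 8957082
Z2 = 2415 * 3712 = 8964480
R = (8964480 - 8957082) / (8964480 + 8957082) = 7398 / 17921562 = 0.0004

4.000000e-04


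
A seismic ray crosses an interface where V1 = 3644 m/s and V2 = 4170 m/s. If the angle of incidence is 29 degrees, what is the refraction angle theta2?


sin(theta1) = sin(29 deg) = 0.48481
sin(theta2) = V2/V1 * sin(theta1) = 4170/3644 * 0.48481 = 0.55479
theta2 = arcsin(0.55479) = 33.6963 degrees

33.6963
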